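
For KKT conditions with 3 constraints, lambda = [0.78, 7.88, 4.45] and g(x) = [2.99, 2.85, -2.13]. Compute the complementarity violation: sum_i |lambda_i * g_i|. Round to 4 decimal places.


KKT complementary slackness check:
lambda_1 * g_1 = 0.78 * 2.99 = 2.3322
lambda_2 * g_2 = 7.88 * 2.85 = 22.458
lambda_3 * g_3 = 4.45 * -2.13 = -9.4785
Total violation = 2.3322 + 22.458 + 9.4785 = 34.2687


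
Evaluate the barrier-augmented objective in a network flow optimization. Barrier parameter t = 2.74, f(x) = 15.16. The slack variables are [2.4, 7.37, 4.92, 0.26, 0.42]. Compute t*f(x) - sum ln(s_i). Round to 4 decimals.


Step 1: Compute log-barrier.
ln values: [0.8755, 1.9974, 1.5933, -1.3471, -0.8675]
phi = -(0.8755 + 1.9974 + 1.5933 - 1.3471 - 0.8675) = -2.2516
Step 2: Compute augmented objective.
t*f(x) = 2.74*15.16 = 41.5384
Total = 41.5384 - 2.2516 = 39.2868


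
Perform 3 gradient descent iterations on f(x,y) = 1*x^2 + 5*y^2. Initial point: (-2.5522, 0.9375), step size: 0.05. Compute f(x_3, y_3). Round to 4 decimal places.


Gradient descent on f(x,y) = 1*x^2 + 5*y^2.
Starting point: (-2.5522, 0.9375), alpha = 0.05
Step 1: grad_x = 2*1*-2.5522 = -5.1044, grad_y = 2*5*0.9375 = 9.375
  x_1 = -2.5522 - 0.05*-5.1044 = -2.297
  y_1 = 0.9375 - 0.05*9.375 = 0.4688
Step 2: grad_x = 2*1*-2.297 = -4.594, grad_y = 2*5*0.4688 = 4.6875
  x_2 = -2.297 - 0.05*-4.594 = -2.0673
  y_2 = 0.4688 - 0.05*4.6875 = 0.2344
Step 3: grad_x = 2*1*-2.0673 = -4.1346, grad_y = 2*5*0.2344 = 2.3438
  x_3 = -2.0673 - 0.05*-4.1346 = -1.8606
  y_3 = 0.2344 - 0.05*2.3438 = 0.1172
f(-1.8606, 0.1172) = 1*(-1.8606)^2 + 5*0.1172^2 = 3.5303


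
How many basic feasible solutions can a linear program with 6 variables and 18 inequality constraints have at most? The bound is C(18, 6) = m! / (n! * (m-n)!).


Each vertex corresponds to some choice of n active constraints out of m, so the number of vertices is at most C(m, n) = m! / (n!(m-n)!).
m = 18, n = 6
Numerator: 18 * 17 * 16 * 15 * 14 * 13
Denominator: 6! = 720
C(18, 6) = 18564


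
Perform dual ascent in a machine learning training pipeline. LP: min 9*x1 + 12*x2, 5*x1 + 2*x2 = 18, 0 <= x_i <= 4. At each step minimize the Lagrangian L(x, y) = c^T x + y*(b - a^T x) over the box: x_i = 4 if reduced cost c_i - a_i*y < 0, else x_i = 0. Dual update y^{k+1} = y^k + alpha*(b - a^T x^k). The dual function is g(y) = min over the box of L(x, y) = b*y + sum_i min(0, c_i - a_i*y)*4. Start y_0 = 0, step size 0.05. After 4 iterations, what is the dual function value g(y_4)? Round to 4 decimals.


Dual ascent for LP: min 9*x1 + 12*x2, 5*x1 + 2*x2 = 18, 0 <= x_i <= 4
Step 1: y^k = 0.0, reduced costs: (9.0, 12.0)
  x^k = (0.0, 0.0), subgradient = b - a^T x = 18.0
  y^{k+1} = 0.0 + 0.05*18.0 = 0.9
Step 2: y^k = 0.9, reduced costs: (4.5, 10.2)
  x^k = (0.0, 0.0), subgradient = b - a^T x = 18.0
  y^{k+1} = 0.9 + 0.05*18.0 = 1.8
Step 3: y^k = 1.8, reduced costs: (0.0, 8.4)
  x^k = (0.0, 0.0), subgradient = b - a^T x = 18.0
  y^{k+1} = 1.8 + 0.05*18.0 = 2.7
Step 4: y^k = 2.7, reduced costs: (-4.5, 6.6)
  x^k = (4.0, 0.0), subgradient = b - a^T x = -2.0
  y^{k+1} = 2.7 + 0.05*-2.0 = 2.6
Dual objective at y_4 = 2.6: reduced costs (-4.0, 6.8), box minimizer x = (4.0, 0.0)
g(y_4) = b*y + (c1 - a1*y)*x1 + (c2 - a2*y)*x2 = 18*2.6 + (-4.0)*4.0 + 6.8*0.0 = 46.8 - 16.0 + 0.0 = 30.8


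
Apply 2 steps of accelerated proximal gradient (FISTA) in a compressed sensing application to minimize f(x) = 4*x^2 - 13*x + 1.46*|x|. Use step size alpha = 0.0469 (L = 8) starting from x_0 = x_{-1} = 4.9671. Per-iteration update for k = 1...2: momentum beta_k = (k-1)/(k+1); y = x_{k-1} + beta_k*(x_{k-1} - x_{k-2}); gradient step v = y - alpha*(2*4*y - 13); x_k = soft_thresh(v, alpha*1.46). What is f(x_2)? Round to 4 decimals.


FISTA on f(x) = 4*x^2 - 13*x + 1.46*|x|
L = 8, alpha = 0.0469
Iteration 1: beta = 0.0, y = 4.9671 + 0.0*(4.9671 - 4.9671) = 4.9671
  grad(y) = 26.7368, v = y - alpha*grad = 3.7131
  prox(v) = soft_thresh(3.7131, 0.0685) = 3.6447
Iteration 2: beta = 0.3333, y = 3.6447 + 0.3333*(3.6447 - 4.9671) = 3.2039
  grad(y) = 12.6309, v = y - alpha*grad = 2.6115
  prox(v) = soft_thresh(2.6115, 0.0685) = 2.543
f(x_2) = 4*2.543^2 - 13*2.543 + 1.46*|2.543| = -3.4788


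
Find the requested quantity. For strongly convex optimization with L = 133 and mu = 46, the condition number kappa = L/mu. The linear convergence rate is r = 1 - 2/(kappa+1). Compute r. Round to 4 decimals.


Step 1: Compute the condition number.
kappa = L/mu = 133/46 = 2.8913
Step 2: Compute the convergence rate.
r = 1 - 2/(kappa + 1) = 1 - 2*mu/(L + mu) = (L - mu)/(L + mu) = 87/179 = 0.486


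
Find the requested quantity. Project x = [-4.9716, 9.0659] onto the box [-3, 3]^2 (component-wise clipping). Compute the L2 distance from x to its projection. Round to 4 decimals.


Project each component onto [-3, 3].
clip(-4.9716) = -3.0, clip(9.0659) = 3.0
Projection = [-3.0, 3.0]
Squared diffs: [3.8872, 36.7951]
Distance = sqrt(40.6823) = 6.3783


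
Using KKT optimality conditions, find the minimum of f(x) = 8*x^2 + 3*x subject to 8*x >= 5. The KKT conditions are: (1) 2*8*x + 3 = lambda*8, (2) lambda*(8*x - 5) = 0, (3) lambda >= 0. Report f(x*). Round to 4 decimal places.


Step 1: Try lambda = 0 (constraint inactive).
x_unc = -3/(2*8) = -0.1875
Check: 8*-0.1875 = -1.5 < 5 -- violated!
Step 2: Constraint must be active: 8*x = 5
x* = 5/8 = 0.625
lambda = (2*8*0.625 + 3)/8 = 1.625
Step 3: Compute optimal value.
f(x*) = 8*0.625^2 + 3*0.625 = 5.0


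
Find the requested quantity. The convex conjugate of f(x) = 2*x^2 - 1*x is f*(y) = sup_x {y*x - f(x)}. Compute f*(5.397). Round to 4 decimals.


f*(y) = sup_x {y*x - a*x^2 - b*x} = sup_x {(y-b)*x - a*x^2}
FOC: (y - b) - 2a*x = 0 => x* = (y - b)/(2a)
x* = (5.397 + 1)/(2*2) = 1.5993
f*(5.397) = (y-b)^2/(4a) = (5.397 + 1)^2/(4*2)
= 40.9216/8 = 5.1152


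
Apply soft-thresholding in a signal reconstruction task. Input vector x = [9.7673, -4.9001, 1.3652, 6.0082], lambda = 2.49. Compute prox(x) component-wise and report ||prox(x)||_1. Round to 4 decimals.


Soft-thresholding with lambda = 2.49:
prox(9.7673) = sign(9.7673)*max(|9.7673| - 2.49, 0) = 7.2773
prox(-4.9001) = sign(-4.9001)*max(|-4.9001| - 2.49, 0) = -2.4101
prox(1.3652) = sign(1.3652)*max(|1.3652| - 2.49, 0) = 0.0
prox(6.0082) = sign(6.0082)*max(|6.0082| - 2.49, 0) = 3.5182
prox(x) = [7.2773, -2.4101, 0.0, 3.5182]
||prox(x)||_1 = 7.2773 + 2.4101 + 0.0 + 3.5182 = 13.2056


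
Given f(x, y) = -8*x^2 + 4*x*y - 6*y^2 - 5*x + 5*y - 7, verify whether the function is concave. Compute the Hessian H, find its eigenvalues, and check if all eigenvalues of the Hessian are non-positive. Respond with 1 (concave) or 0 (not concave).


The Hessian of f(x,y) = -8*x^2 + 4*x*y - 6*y^2 - 5*x + 5*y - 7 is:
H = [[-16, 4], [4, -12]]
Trace = -16 - 12 = -28
Determinant = -16*-12 - (4)^2 = 176
Discriminant = (-28)^2 - 4*176 = 80.0
Eigenvalues: lambda_1 = -18.4721, lambda_2 = -9.5279
The function is concave.

1


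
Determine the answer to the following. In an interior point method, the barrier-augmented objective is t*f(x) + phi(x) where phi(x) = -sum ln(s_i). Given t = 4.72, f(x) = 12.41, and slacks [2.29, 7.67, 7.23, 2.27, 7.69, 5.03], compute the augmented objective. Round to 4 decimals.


Step 1: Compute log-barrier.
ln values: [0.8286, 2.0373, 1.9782, 0.8198, 2.0399, 1.6154]
phi = -(0.8286 + 2.0373 + 1.9782 + 0.8198 + 2.0399 + 1.6154) = -9.3192
Step 2: Compute augmented objective.
t*f(x) = 4.72*12.41 = 58.5752
Total = 58.5752 - 9.3192 = 49.256


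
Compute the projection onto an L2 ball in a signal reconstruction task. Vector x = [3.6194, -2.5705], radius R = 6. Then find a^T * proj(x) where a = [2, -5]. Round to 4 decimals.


Step 1: Compute ||x|| (intermediates to 6 decimals).
||x|| = sqrt(3.6194^2 + (-2.5705)^2) = 4.439316
Step 2: Project.
Since ||x|| <= R, proj = x (no scaling needed).
proj(x) = [3.6194, -2.5705]
Step 3: Dot product.
a^T * proj(x) = 2*3.6194 - 5*(-2.5705) = 20.0913


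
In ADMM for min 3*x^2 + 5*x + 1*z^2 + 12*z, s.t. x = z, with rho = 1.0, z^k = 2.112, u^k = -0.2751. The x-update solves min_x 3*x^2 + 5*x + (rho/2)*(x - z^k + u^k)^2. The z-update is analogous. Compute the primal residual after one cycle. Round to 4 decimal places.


ADMM iteration with rho = 1.0, z^k = 2.112, u^k = -0.2751
Step 1: x-update.
Minimize 3*x^2 + 5*x + (1.0/2)*(x - 2.112 - 0.2751)^2
FOC: (2*3 + 1.0)*x = -5 + 1.0*(2.112 + 0.2751)
x^{k+1} = -0.3733
Step 2: z-update.
Minimize 1*z^2 + 12*z + (1.0/2)*(-0.3733 - z - 0.2751)^2
FOC: (2*1 + 1.0)*z = -12 + 1.0*(-0.3733 - 0.2751)
z^{k+1} = -4.2161
Step 3: u-update.
u^{k+1} = -0.2751 - 0.3733 + 4.2161 = 3.5678
Step 4: Primal residual = |-0.3733 + 4.2161| = 3.8429


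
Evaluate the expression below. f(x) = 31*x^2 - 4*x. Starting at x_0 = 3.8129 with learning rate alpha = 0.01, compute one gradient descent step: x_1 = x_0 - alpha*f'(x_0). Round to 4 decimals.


We compute the gradient at x_0 and apply the update.
f'(x) = 62*x - 4
f'(3.8129) = 62*3.8129 - 4 = 232.3998
x_1 = 3.8129 - 0.01*232.3998 = 1.4889


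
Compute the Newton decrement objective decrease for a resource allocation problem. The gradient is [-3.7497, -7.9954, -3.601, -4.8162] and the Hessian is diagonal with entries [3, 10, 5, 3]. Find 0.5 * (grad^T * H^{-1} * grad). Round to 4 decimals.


Step 1: H is diagonal, so H^(-1) * g = [-1.2499, -0.7995, -0.7202, -1.6054].
Step 2: g^T H^(-1) g = sum_i g_i^2 / H_ii
  = (-3.7497)^2/3 + (-7.9954)^2/10 + (-3.601)^2/5 + (-4.8162)^2/3
  = 4.6868 + 6.3926 + 2.5934 + 7.7319 = 21.4048
Step 3: Objective decrease = 0.5 * g^T H^(-1) g = 10.7024


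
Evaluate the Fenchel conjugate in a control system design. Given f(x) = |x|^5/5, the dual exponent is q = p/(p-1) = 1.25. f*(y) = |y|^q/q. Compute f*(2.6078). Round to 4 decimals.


The conjugate exponent q satisfies 1/p + 1/q = 1.
p = 5, so q = 5/(5 - 1) = 1.25
|y|^q = 2.6078^1.25 = 3.3139
f*(2.6078) = 3.3139 / 1.25 = 2.6511


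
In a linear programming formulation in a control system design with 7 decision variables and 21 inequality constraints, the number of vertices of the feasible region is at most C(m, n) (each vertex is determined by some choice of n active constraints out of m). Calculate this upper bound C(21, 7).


Each vertex corresponds to some choice of n active constraints out of m, so the number of vertices is at most C(m, n) = m! / (n!(m-n)!).
m = 21, n = 7
Numerator: 21 * 20 * 19 * 18 * 17 * 16 * 15
Denominator: 7! = 5040
C(21, 7) = 116280


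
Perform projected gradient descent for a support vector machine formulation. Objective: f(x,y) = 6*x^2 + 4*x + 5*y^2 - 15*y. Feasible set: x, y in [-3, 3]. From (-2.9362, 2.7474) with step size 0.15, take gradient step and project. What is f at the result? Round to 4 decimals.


Step 1: Compute gradient at (-2.9362, 2.7474).
grad_x = 2*6*-2.9362 + 4 = -31.2344
grad_y = 2*5*2.7474 - 15 = 12.474
Step 2: Gradient step.
x_raw = -2.9362 - 0.15*-31.2344 = 1.749
y_raw = 2.7474 - 0.15*12.474 = 0.8763
Step 3: Project onto [-3, 3].
x_proj = clip(1.749) = 1.749
y_proj = clip(0.8763) = 0.8763
Step 4: Evaluate f.
f(1.749, 0.8763) = 16.044


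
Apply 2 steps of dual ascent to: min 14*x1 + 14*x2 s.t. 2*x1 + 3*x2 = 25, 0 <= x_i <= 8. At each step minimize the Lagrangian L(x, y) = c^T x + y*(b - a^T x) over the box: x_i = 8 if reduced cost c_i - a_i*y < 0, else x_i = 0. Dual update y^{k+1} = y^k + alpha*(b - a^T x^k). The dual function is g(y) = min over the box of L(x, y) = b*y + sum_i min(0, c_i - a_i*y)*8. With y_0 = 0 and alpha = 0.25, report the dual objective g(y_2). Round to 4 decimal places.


Dual ascent for LP: min 14*x1 + 14*x2, 2*x1 + 3*x2 = 25, 0 <= x_i <= 8
Step 1: y^k = 0.0, reduced costs: (14.0, 14.0)
  x^k = (0.0, 0.0), subgradient = b - a^T x = 25.0
  y^{k+1} = 0.0 + 0.25*25.0 = 6.25
Step 2: y^k = 6.25, reduced costs: (1.5, -4.75)
  x^k = (0.0, 8.0), subgradient = b - a^T x = 1.0
  y^{k+1} = 6.25 + 0.25*1.0 = 6.5
Dual objective at y_2 = 6.5: reduced costs (1.0, -5.5), box minimizer x = (0.0, 8.0)
g(y_2) = b*y + (c1 - a1*y)*x1 + (c2 - a2*y)*x2 = 25*6.5 + 1.0*0.0 + (-5.5)*8.0 = 162.5 + 0.0 - 44.0 = 118.5


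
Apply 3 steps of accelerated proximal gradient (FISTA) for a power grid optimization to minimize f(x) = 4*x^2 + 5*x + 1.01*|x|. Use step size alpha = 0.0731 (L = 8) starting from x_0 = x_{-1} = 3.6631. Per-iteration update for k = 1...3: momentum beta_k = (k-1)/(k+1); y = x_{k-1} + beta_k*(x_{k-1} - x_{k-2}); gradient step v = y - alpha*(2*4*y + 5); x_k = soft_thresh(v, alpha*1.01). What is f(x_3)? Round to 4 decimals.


FISTA on f(x) = 4*x^2 + 5*x + 1.01*|x|
L = 8, alpha = 0.0731
Iteration 1: beta = 0.0, y = 3.6631 + 0.0*(3.6631 - 3.6631) = 3.6631
  grad(y) = 34.3048, v = y - alpha*grad = 1.1554
  prox(v) = soft_thresh(1.1554, 0.0738) = 1.0816
Iteration 2: beta = 0.3333, y = 1.0816 + 0.3333*(1.0816 - 3.6631) = 0.2211
  grad(y) = 6.7687, v = y - alpha*grad = -0.2737
  prox(v) = soft_thresh(-0.2737, 0.0738) = -0.1999
Iteration 3: beta = 0.5, y = -0.1999 + 0.5*(-0.1999 - 1.0816) = -0.8406
  grad(y) = -1.7249, v = y - alpha*grad = -0.7145
  prox(v) = soft_thresh(-0.7145, 0.0738) = -0.6407
f(x_3) = 4*(-0.6407)^2 + 5*(-0.6407) + 1.01*|-0.6407| = -0.9144


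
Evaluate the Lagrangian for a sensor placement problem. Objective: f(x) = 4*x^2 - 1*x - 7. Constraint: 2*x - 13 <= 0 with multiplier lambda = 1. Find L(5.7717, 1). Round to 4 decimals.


Step 1: Evaluate f(x).
f(5.7717) = 4*5.7717^2 - 1*5.7717 - 7 = 120.4784
Step 2: Evaluate g(x).
g(5.7717) = 2*5.7717 - 13 = -1.4566
Step 3: Compute Lagrangian.
L = 120.4784 + 1*-1.4566 = 119.0218


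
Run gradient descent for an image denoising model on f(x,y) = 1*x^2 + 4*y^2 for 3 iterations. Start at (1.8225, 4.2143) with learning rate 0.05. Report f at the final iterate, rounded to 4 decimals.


Gradient descent on f(x,y) = 1*x^2 + 4*y^2.
Starting point: (1.8225, 4.2143), alpha = 0.05
Step 1: grad_x = 2*1*1.8225 = 3.645, grad_y = 2*4*4.2143 = 33.7144
  x_1 = 1.8225 - 0.05*3.645 = 1.6403
  y_1 = 4.2143 - 0.05*33.7144 = 2.5286
Step 2: grad_x = 2*1*1.6403 = 3.2805, grad_y = 2*4*2.5286 = 20.2286
  x_2 = 1.6403 - 0.05*3.2805 = 1.4762
  y_2 = 2.5286 - 0.05*20.2286 = 1.5171
Step 3: grad_x = 2*1*1.4762 = 2.9525, grad_y = 2*4*1.5171 = 12.1372
  x_3 = 1.4762 - 0.05*2.9525 = 1.3286
  y_3 = 1.5171 - 0.05*12.1372 = 0.9103
f(1.3286, 0.9103) = 1*1.3286^2 + 4*0.9103^2 = 5.0797


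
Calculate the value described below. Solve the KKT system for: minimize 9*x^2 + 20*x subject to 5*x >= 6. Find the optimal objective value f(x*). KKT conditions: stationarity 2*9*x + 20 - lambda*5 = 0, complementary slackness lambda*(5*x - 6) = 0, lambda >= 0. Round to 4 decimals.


Step 1: Try lambda = 0 (constraint inactive).
x_unc = -20/(2*9) = -1.1111
Check: 5*-1.1111 = -5.5555 < 6 -- violated!
Step 2: Constraint must be active: 5*x = 6
x* = 6/5 = 1.2
lambda = (2*9*1.2 + 20)/5 = 8.32
Step 3: Compute optimal value.
f(x*) = 9*1.2^2 + 20*1.2 = 36.96


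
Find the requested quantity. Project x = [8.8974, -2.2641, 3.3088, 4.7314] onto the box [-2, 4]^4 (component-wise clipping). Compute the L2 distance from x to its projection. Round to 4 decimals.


Project each component onto [-2, 4].
clip(8.8974) = 4.0, clip(-2.2641) = -2.0, clip(3.3088) = 3.3088, clip(4.7314) = 4.0
Projection = [4.0, -2.0, 3.3088, 4.0]
Squared diffs: [23.9845, 0.0697, 0.0, 0.5349]
Distance = sqrt(24.5891) = 4.9588


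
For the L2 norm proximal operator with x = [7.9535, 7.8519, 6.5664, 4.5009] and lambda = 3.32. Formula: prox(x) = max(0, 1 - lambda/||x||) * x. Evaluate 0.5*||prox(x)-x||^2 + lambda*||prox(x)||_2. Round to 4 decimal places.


Step 1: Compute ||x||.
||x|| = 13.7217
Step 2: Compute scaling factor.
scale = max(0, 1 - 3.32/13.7217) = 0.758
Step 3: prox(x) = [6.0291, 5.9521, 4.9776, 3.4119]
||prox(x)|| = 10.4017
Step 4: Proximal objective.
0.5*||prox-x||^2 = 5.5112
lambda*||prox|| = 34.5336
Total = 40.045


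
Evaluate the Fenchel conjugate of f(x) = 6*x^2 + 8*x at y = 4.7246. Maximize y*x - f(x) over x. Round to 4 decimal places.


f*(y) = sup_x {y*x - a*x^2 - b*x} = sup_x {(y-b)*x - a*x^2}
FOC: (y - b) - 2a*x = 0 => x* = (y - b)/(2a)
x* = (4.7246 - 8)/(2*6) = -0.273
f*(4.7246) = (y-b)^2/(4a) = (4.7246 - 8)^2/(4*6)
= 10.7282/24 = 0.447


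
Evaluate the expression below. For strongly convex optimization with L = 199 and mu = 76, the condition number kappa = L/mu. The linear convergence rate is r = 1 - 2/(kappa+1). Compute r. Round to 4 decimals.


Step 1: Compute the condition number.
kappa = L/mu = 199/76 = 2.6184
Step 2: Compute the convergence rate.
r = 1 - 2/(kappa + 1) = 1 - 2*mu/(L + mu) = (L - mu)/(L + mu) = 123/275 = 0.4473


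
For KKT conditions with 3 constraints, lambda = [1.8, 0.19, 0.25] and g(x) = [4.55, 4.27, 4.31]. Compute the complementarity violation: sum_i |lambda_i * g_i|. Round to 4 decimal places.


KKT complementary slackness check:
lambda_1 * g_1 = 1.8 * 4.55 = 8.19
lambda_2 * g_2 = 0.19 * 4.27 = 0.8113
lambda_3 * g_3 = 0.25 * 4.31 = 1.0775
Total violation = 8.19 + 0.8113 + 1.0775 = 10.0788


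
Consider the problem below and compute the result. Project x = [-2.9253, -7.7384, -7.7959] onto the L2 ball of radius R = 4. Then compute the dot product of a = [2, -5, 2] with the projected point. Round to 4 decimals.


Step 1: Compute ||x|| (intermediates to 6 decimals).
||x|| = sqrt((-2.9253)^2 + (-7.7384)^2 + (-7.7959)^2) = 11.367334
Step 2: Project.
Since ||x|| > R, scale = R/||x|| = 4/11.367334 = 0.351885, proj(x) = scale * x
proj(x) = [-1.029369, -2.723027, -2.74326]
Step 3: Dot product.
a^T * proj(x) = 2*(-1.029369) - 5*(-2.723027) + 2*(-2.74326) = 6.0699


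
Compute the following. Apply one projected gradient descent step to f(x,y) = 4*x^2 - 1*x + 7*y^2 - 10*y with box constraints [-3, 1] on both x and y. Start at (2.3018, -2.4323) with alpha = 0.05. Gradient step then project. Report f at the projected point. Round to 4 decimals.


Step 1: Compute gradient at (2.3018, -2.4323).
grad_x = 2*4*2.3018 - 1 = 17.4144
grad_y = 2*7*-2.4323 - 10 = -44.0522
Step 2: Gradient step.
x_raw = 2.3018 - 0.05*17.4144 = 1.4311
y_raw = -2.4323 - 0.05*-44.0522 = -0.2297
Step 3: Project onto [-3, 1].
x_proj = clip(1.4311) = 1.0
y_proj = clip(-0.2297) = -0.2297
Step 4: Evaluate f.
f(1.0, -0.2297) = 5.6662


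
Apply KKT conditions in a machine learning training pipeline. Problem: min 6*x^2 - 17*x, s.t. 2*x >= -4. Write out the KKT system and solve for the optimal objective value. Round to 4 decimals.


Step 1: Try lambda = 0 (constraint inactive).
Stationarity: 2*6*x - 17 = 0
x* = 17/(2*6) = 17/12 = 1.4167 (rounded; the exact value 17/12 is used below)
Check constraint: 2*1.4167 = 2.8334 >= -4 -- satisfied.
Step 2: Compute optimal value.
f(x*) = 6*(17/12)^2 - 17*(17/12) = -12.0417


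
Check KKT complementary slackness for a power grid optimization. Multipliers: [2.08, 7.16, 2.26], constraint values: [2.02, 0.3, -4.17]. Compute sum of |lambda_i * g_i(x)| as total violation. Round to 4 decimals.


KKT complementary slackness check:
lambda_1 * g_1 = 2.08 * 2.02 = 4.2016
lambda_2 * g_2 = 7.16 * 0.3 = 2.148
lambda_3 * g_3 = 2.26 * -4.17 = -9.4242
Total violation = 4.2016 + 2.148 + 9.4242 = 15.7738


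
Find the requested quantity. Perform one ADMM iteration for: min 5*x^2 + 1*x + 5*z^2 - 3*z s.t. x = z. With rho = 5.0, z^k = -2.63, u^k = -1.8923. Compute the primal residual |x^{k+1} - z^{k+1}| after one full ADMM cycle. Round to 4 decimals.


ADMM iteration with rho = 5.0, z^k = -2.63, u^k = -1.8923
Step 1: x-update.
Minimize 5*x^2 + 1*x + (5.0/2)*(x + 2.63 - 1.8923)^2
FOC: (2*5 + 5.0)*x = -1 + 5.0*(-2.63 + 1.8923)
x^{k+1} = -0.3126
Step 2: z-update.
Minimize 5*z^2 - 3*z + (5.0/2)*(-0.3126 - z - 1.8923)^2
FOC: (2*5 + 5.0)*z = 3 + 5.0*(-0.3126 - 1.8923)
z^{k+1} = -0.535
Step 3: u-update.
u^{k+1} = -1.8923 - 0.3126 + 0.535 = -1.6699
Step 4: Primal residual = |-0.3126 + 0.535| = 0.2224


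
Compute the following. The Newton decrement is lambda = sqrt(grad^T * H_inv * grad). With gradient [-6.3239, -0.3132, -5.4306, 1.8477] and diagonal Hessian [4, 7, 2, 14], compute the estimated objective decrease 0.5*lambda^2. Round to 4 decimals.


Step 1: H is diagonal, so H^(-1) * g = [-1.581, -0.0447, -2.7153, 0.132].
Step 2: g^T H^(-1) g = sum_i g_i^2 / H_ii
  = (-6.3239)^2/4 + (-0.3132)^2/7 + (-5.4306)^2/2 + (1.8477)^2/14
  = 9.9979 + 0.014 + 14.7457 + 0.2439 = 25.0015
Step 3: Objective decrease = 0.5 * g^T H^(-1) g = 12.5008


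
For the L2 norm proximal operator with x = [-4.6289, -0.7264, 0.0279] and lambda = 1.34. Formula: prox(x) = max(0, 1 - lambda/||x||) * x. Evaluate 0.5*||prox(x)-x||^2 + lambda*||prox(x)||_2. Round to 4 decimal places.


Step 1: Compute ||x||.
||x|| = 4.6856
Step 2: Compute scaling factor.
scale = max(0, 1 - 1.34/4.6856) = 0.714
Step 3: prox(x) = [-3.3051, -0.5187, 0.0199]
||prox(x)|| = 3.3456
Step 4: Proximal objective.
0.5*||prox-x||^2 = 0.8978
lambda*||prox|| = 4.4831
Total = 5.3809


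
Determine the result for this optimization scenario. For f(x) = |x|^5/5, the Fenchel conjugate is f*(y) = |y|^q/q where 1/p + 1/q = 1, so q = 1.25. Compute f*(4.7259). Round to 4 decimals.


The conjugate exponent q satisfies 1/p + 1/q = 1.
p = 5, so q = 5/(5 - 1) = 1.25
|y|^q = 4.7259^1.25 = 6.968
f*(4.7259) = 6.968 / 1.25 = 5.5744


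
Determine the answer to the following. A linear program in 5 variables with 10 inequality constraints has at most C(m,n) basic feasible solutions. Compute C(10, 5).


Each vertex corresponds to some choice of n active constraints out of m, so the number of vertices is at most C(m, n) = m! / (n!(m-n)!).
m = 10, n = 5
Numerator: 10 * 9 * 8 * 7 * 6
Denominator: 5! = 120
C(10, 5) = 252


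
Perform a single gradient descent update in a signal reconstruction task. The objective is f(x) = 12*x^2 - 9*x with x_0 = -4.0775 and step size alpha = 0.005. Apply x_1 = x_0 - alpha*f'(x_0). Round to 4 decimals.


We compute the gradient at x_0 and apply the update.
f'(x) = 24*x - 9
f'(-4.0775) = 24*-4.0775 - 9 = -106.86
x_1 = -4.0775 - 0.005*-106.86 = -3.5432


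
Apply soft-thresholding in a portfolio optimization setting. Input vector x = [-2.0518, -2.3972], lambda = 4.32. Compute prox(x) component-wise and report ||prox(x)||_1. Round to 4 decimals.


Soft-thresholding with lambda = 4.32:
prox(-2.0518) = sign(-2.0518)*max(|-2.0518| - 4.32, 0) = 0.0
prox(-2.3972) = sign(-2.3972)*max(|-2.3972| - 4.32, 0) = 0.0
prox(x) = [0.0, 0.0]
||prox(x)||_1 = 0.0 + 0.0 = 0.0


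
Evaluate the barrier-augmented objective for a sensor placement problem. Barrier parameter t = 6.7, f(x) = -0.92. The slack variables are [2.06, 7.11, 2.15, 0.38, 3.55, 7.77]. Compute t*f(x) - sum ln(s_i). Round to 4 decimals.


Step 1: Compute log-barrier.
ln values: [0.7227, 1.9615, 0.7655, -0.9676, 1.2669, 2.0503]
phi = -(0.7227 + 1.9615 + 0.7655 - 0.9676 + 1.2669 + 2.0503) = -5.7993
Step 2: Compute augmented objective.
t*f(x) = 6.7*-0.92 = -6.164
Total = -6.164 - 5.7993 = -11.9633


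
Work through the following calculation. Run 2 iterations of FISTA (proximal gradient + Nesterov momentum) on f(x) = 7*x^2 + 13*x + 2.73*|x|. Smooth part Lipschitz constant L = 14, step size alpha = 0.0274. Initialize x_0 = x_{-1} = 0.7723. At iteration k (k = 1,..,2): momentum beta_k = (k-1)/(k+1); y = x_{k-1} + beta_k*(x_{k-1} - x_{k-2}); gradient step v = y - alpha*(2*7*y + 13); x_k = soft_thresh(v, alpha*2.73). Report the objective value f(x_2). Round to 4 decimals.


FISTA on f(x) = 7*x^2 + 13*x + 2.73*|x|
L = 14, alpha = 0.0274
Iteration 1: beta = 0.0, y = 0.7723 + 0.0*(0.7723 - 0.7723) = 0.7723
  grad(y) = 23.8122, v = y - alpha*grad = 0.1198
  prox(v) = soft_thresh(0.1198, 0.0748) = 0.045
Iteration 2: beta = 0.3333, y = 0.045 + 0.3333*(0.045 - 0.7723) = -0.1974
  grad(y) = 10.2367, v = y - alpha*grad = -0.4779
  prox(v) = soft_thresh(-0.4779, 0.0748) = -0.4031
f(x_2) = 7*(-0.4031)^2 + 13*(-0.4031) + 2.73*|-0.4031| = -3.0022


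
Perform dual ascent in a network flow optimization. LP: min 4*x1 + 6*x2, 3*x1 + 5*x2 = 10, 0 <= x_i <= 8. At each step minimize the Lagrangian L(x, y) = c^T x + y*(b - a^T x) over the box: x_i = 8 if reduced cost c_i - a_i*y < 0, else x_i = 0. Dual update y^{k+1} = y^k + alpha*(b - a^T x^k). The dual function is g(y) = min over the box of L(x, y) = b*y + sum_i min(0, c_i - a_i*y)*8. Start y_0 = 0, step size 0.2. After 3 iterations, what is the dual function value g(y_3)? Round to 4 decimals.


Dual ascent for LP: min 4*x1 + 6*x2, 3*x1 + 5*x2 = 10, 0 <= x_i <= 8
Step 1: y^k = 0.0, reduced costs: (4.0, 6.0)
  x^k = (0.0, 0.0), subgradient = b - a^T x = 10.0
  y^{k+1} = 0.0 + 0.2*10.0 = 2.0
Step 2: y^k = 2.0, reduced costs: (-2.0, -4.0)
  x^k = (8.0, 8.0), subgradient = b - a^T x = -54.0
  y^{k+1} = 2.0 + 0.2*-54.0 = -8.8
Step 3: y^k = -8.8, reduced costs: (30.4, 50.0)
  x^k = (0.0, 0.0), subgradient = b - a^T x = 10.0
  y^{k+1} = -8.8 + 0.2*10.0 = -6.8
Dual objective at y_3 = -6.8: reduced costs (24.4, 40.0), box minimizer x = (0.0, 0.0)
g(y_3) = b*y + (c1 - a1*y)*x1 + (c2 - a2*y)*x2 = 10*(-6.8) + 24.4*0.0 + 40.0*0.0 = -68.0 + 0.0 + 0.0 = -68.0


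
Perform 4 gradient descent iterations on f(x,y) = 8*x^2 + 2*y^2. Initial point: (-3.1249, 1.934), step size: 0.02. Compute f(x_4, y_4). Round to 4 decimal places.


Gradient descent on f(x,y) = 8*x^2 + 2*y^2.
Starting point: (-3.1249, 1.934), alpha = 0.02
Step 1: grad_x = 2*8*-3.1249 = -49.9984, grad_y = 2*2*1.934 = 7.736
  x_1 = -3.1249 - 0.02*-49.9984 = -2.1249
  y_1 = 1.934 - 0.02*7.736 = 1.7793
Step 2: grad_x = 2*8*-2.1249 = -33.9989, grad_y = 2*2*1.7793 = 7.1171
  x_2 = -2.1249 - 0.02*-33.9989 = -1.445
  y_2 = 1.7793 - 0.02*7.1171 = 1.6369
Step 3: grad_x = 2*8*-1.445 = -23.1193, grad_y = 2*2*1.6369 = 6.5478
  x_3 = -1.445 - 0.02*-23.1193 = -0.9826
  y_3 = 1.6369 - 0.02*6.5478 = 1.506
Step 4: grad_x = 2*8*-0.9826 = -15.7211, grad_y = 2*2*1.506 = 6.0239
  x_4 = -0.9826 - 0.02*-15.7211 = -0.6681
  y_4 = 1.506 - 0.02*6.0239 = 1.3855
f(-0.6681, 1.3855) = 8*(-0.6681)^2 + 2*1.3855^2 = 7.4106


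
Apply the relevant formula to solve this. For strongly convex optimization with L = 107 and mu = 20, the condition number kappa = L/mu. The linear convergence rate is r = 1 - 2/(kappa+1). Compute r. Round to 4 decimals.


Step 1: Compute the condition number.
kappa = L/mu = 107/20 = 5.35
Step 2: Compute the convergence rate.
r = 1 - 2/(kappa + 1) = 1 - 2*mu/(L + mu) = (L - mu)/(L + mu) = 87/127 = 0.685


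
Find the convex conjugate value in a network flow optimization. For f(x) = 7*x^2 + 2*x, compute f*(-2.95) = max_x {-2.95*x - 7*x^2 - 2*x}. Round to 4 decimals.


f*(y) = sup_x {y*x - a*x^2 - b*x} = sup_x {(y-b)*x - a*x^2}
FOC: (y - b) - 2a*x = 0 => x* = (y - b)/(2a)
x* = (-2.95 - 2)/(2*7) = -0.3536
f*(-2.95) = (y-b)^2/(4a) = (-2.95 - 2)^2/(4*7)
= 24.5025/28 = 0.8751


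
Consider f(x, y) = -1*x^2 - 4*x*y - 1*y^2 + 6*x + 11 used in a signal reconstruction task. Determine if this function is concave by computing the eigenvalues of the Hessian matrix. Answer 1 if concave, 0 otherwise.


The Hessian of f(x,y) = -1*x^2 - 4*x*y - 1*y^2 + 6*x + 11 is:
H = [[-2, -4], [-4, -2]]
Trace = -2 - 2 = -4
Determinant = -2*-2 - (-4)^2 = -12
Discriminant = (-4)^2 - 4*-12 = 64.0
Eigenvalues: lambda_1 = -6.0, lambda_2 = 2.0
The function is not concave.

0


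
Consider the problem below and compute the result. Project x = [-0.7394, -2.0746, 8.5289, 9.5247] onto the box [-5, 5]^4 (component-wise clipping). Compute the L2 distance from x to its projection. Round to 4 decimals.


Project each component onto [-5, 5].
clip(-0.7394) = -0.7394, clip(-2.0746) = -2.0746, clip(8.5289) = 5.0, clip(9.5247) = 5.0
Projection = [-0.7394, -2.0746, 5.0, 5.0]
Squared diffs: [0.0, 0.0, 12.4531, 20.4729]
Distance = sqrt(32.926) = 5.7381


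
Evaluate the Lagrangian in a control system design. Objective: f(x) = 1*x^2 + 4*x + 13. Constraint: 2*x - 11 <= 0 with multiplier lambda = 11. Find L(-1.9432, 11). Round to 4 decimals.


Step 1: Evaluate f(x).
f(-1.9432) = 1*(-1.9432)^2 + 4*(-1.9432) + 13 = 9.0032
Step 2: Evaluate g(x).
g(-1.9432) = 2*-1.9432 - 11 = -14.8864
Step 3: Compute Lagrangian.
L = 9.0032 + 11*-14.8864 = -154.7472


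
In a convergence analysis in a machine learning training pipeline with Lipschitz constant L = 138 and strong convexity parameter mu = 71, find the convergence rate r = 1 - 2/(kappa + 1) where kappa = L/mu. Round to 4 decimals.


Step 1: Compute the condition number.
kappa = L/mu = 138/71 = 1.9437
Step 2: Compute the convergence rate.
r = 1 - 2/(kappa + 1) = 1 - 2*mu/(L + mu) = (L - mu)/(L + mu) = 67/209 = 0.3206


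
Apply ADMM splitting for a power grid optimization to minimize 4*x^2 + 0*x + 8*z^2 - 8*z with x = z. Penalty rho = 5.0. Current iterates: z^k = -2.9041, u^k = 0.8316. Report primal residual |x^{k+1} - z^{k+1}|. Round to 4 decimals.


ADMM iteration with rho = 5.0, z^k = -2.9041, u^k = 0.8316
Step 1: x-update.
Minimize 4*x^2 + 0*x + (5.0/2)*(x + 2.9041 + 0.8316)^2
FOC: (2*4 + 5.0)*x = 0 + 5.0*(-2.9041 - 0.8316)
x^{k+1} = -1.4368
Step 2: z-update.
Minimize 8*z^2 - 8*z + (5.0/2)*(-1.4368 - z + 0.8316)^2
FOC: (2*8 + 5.0)*z = 8 + 5.0*(-1.4368 + 0.8316)
z^{k+1} = 0.2369
Step 3: u-update.
u^{k+1} = 0.8316 - 1.4368 - 0.2369 = -0.8421
Step 4: Primal residual = |-1.4368 - 0.2369| = 1.6737


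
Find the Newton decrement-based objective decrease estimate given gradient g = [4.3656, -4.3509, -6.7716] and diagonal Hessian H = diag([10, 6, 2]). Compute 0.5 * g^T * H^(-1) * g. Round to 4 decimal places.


Step 1: H is diagonal, so H^(-1) * g = [0.4366, -0.7252, -3.3858].
Step 2: g^T H^(-1) g = sum_i g_i^2 / H_ii
  = (4.3656)^2/10 + (-4.3509)^2/6 + (-6.7716)^2/2
  = 1.9058 + 3.1551 + 22.9273 = 27.9882
Step 3: Objective decrease = 0.5 * g^T H^(-1) g = 13.9941


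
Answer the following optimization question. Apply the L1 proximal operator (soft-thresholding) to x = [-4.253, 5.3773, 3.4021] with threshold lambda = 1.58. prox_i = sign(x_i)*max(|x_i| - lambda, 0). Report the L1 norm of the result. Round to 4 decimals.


Soft-thresholding with lambda = 1.58:
prox(-4.253) = sign(-4.253)*max(|-4.253| - 1.58, 0) = -2.673
prox(5.3773) = sign(5.3773)*max(|5.3773| - 1.58, 0) = 3.7973
prox(3.4021) = sign(3.4021)*max(|3.4021| - 1.58, 0) = 1.8221
prox(x) = [-2.673, 3.7973, 1.8221]
||prox(x)||_1 = 2.673 + 3.7973 + 1.8221 = 8.2924


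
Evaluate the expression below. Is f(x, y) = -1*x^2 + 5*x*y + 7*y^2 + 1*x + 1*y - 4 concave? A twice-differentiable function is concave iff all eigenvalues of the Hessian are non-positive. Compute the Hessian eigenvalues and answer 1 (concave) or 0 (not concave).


The Hessian of f(x,y) = -1*x^2 + 5*x*y + 7*y^2 + 1*x + 1*y - 4 is:
H = [[-2, 5], [5, 14]]
Trace = -2 + 14 = 12
Determinant = -2*14 - (5)^2 = -53
Discriminant = (12)^2 - 4*-53 = 356.0
Eigenvalues: lambda_1 = -3.434, lambda_2 = 15.434
The function is not concave.

0


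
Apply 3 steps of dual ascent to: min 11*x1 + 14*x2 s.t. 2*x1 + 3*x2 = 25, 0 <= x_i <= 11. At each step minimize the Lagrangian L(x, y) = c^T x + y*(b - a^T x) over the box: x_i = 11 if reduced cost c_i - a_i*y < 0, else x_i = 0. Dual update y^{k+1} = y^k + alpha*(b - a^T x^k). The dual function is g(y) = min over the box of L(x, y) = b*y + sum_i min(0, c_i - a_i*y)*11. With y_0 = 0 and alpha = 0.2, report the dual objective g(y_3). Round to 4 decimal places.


Dual ascent for LP: min 11*x1 + 14*x2, 2*x1 + 3*x2 = 25, 0 <= x_i <= 11
Step 1: y^k = 0.0, reduced costs: (11.0, 14.0)
  x^k = (0.0, 0.0), subgradient = b - a^T x = 25.0
  y^{k+1} = 0.0 + 0.2*25.0 = 5.0
Step 2: y^k = 5.0, reduced costs: (1.0, -1.0)
  x^k = (0.0, 11.0), subgradient = b - a^T x = -8.0
  y^{k+1} = 5.0 + 0.2*-8.0 = 3.4
Step 3: y^k = 3.4, reduced costs: (4.2, 3.8)
  x^k = (0.0, 0.0), subgradient = b - a^T x = 25.0
  y^{k+1} = 3.4 + 0.2*25.0 = 8.4
Dual objective at y_3 = 8.4: reduced costs (-5.8, -11.2), box minimizer x = (11.0, 11.0)
g(y_3) = b*y + (c1 - a1*y)*x1 + (c2 - a2*y)*x2 = 25*8.4 + (-5.8)*11.0 + (-11.2)*11.0 = 210.0 - 63.8 - 123.2 = 23.0


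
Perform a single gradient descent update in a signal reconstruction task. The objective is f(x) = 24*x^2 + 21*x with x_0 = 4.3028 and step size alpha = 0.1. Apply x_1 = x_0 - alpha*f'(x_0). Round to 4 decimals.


We compute the gradient at x_0 and apply the update.
f'(x) = 48*x + 21
f'(4.3028) = 48*4.3028 + 21 = 227.5344
x_1 = 4.3028 - 0.1*227.5344 = -18.4506


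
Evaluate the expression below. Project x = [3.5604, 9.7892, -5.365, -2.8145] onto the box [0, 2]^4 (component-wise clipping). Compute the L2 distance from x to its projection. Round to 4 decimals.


Project each component onto [0, 2].
clip(3.5604) = 2.0, clip(9.7892) = 2.0, clip(-5.365) = 0.0, clip(-2.8145) = 0.0
Projection = [2.0, 2.0, 0.0, 0.0]
Squared diffs: [2.4348, 60.6716, 28.7832, 7.9214]
Distance = sqrt(99.811) = 9.9906


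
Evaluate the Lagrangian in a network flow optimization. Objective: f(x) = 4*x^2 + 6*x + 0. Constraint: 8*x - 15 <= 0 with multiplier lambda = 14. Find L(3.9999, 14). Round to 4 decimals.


Step 1: Evaluate f(x).
f(3.9999) = 4*3.9999^2 + 6*3.9999 + 0 = 87.9962
Step 2: Evaluate g(x).
g(3.9999) = 8*3.9999 - 15 = 16.9992
Step 3: Compute Lagrangian.
L = 87.9962 + 14*16.9992 = 325.985


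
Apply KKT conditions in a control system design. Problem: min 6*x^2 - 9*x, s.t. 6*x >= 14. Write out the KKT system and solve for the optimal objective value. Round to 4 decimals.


Step 1: Try lambda = 0 (constraint inactive).
x_unc = 9/(2*6) = 0.75
Check: 6*0.75 = 4.5 < 14 -- violated!
Step 2: Constraint must be active: 6*x = 14
x* = 14/6 = 7/3 = 2.3333 (rounded; the exact value 7/3 is used below)
lambda = (2*6*(7/3) - 9)/6 = 3.1667
Step 3: Compute optimal value.
f(x*) = 6*(7/3)^2 - 9*(7/3) = 11.6667


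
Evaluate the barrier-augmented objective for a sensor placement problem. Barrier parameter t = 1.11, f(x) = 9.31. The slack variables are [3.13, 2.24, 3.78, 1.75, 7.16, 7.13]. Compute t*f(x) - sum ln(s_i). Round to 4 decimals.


Step 1: Compute log-barrier.
ln values: [1.141, 0.8065, 1.3297, 0.5596, 1.9685, 1.9643]
phi = -(1.141 + 0.8065 + 1.3297 + 0.5596 + 1.9685 + 1.9643) = -7.7697
Step 2: Compute augmented objective.
t*f(x) = 1.11*9.31 = 10.3341
Total = 10.3341 - 7.7697 = 2.5644


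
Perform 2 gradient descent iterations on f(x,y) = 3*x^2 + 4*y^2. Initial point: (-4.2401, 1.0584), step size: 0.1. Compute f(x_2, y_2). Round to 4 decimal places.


Gradient descent on f(x,y) = 3*x^2 + 4*y^2.
Starting point: (-4.2401, 1.0584), alpha = 0.1
Step 1: grad_x = 2*3*-4.2401 = -25.4406, grad_y = 2*4*1.0584 = 8.4672
  x_1 = -4.2401 - 0.1*-25.4406 = -1.696
  y_1 = 1.0584 - 0.1*8.4672 = 0.2117
Step 2: grad_x = 2*3*-1.696 = -10.1762, grad_y = 2*4*0.2117 = 1.6934
  x_2 = -1.696 - 0.1*-10.1762 = -0.6784
  y_2 = 0.2117 - 0.1*1.6934 = 0.0423
f(-0.6784, 0.0423) = 3*(-0.6784)^2 + 4*0.0423^2 = 1.3879


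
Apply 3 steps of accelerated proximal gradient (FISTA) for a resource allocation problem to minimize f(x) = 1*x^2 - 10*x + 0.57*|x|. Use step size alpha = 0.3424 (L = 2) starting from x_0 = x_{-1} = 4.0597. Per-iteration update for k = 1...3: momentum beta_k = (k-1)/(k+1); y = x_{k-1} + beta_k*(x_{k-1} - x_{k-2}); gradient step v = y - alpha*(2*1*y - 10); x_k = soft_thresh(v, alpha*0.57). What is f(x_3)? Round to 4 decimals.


FISTA on f(x) = 1*x^2 - 10*x + 0.57*|x|
L = 2, alpha = 0.3424
Iteration 1: beta = 0.0, y = 4.0597 + 0.0*(4.0597 - 4.0597) = 4.0597
  grad(y) = -1.8806, v = y - alpha*grad = 4.7036
  prox(v) = soft_thresh(4.7036, 0.1952) = 4.5084
Iteration 2: beta = 0.3333, y = 4.5084 + 0.3333*(4.5084 - 4.0597) = 4.658
  grad(y) = -0.6839, v = y - alpha*grad = 4.8922
  prox(v) = soft_thresh(4.8922, 0.1952) = 4.697
Iteration 3: beta = 0.5, y = 4.697 + 0.5*(4.697 - 4.5084) = 4.7913
  grad(y) = -0.4173, v = y - alpha*grad = 4.9342
  prox(v) = soft_thresh(4.9342, 0.1952) = 4.7391
f(x_3) = 1*4.7391^2 - 10*4.7391 + 0.57*|4.7391| = -22.2306


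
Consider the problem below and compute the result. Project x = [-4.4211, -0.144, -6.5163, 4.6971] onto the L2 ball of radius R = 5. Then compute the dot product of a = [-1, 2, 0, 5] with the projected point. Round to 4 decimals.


Step 1: Compute ||x|| (intermediates to 6 decimals).
||x|| = sqrt((-4.4211)^2 + (-0.144)^2 + (-6.5163)^2 + 4.6971^2) = 9.170157
Step 2: Project.
Since ||x|| > R, scale = R/||x|| = 5/9.170157 = 0.545247, proj(x) = scale * x
proj(x) = [-2.410592, -0.078516, -3.552993, 2.56108]
Step 3: Dot product.
a^T * proj(x) = -1*(-2.410592) + 2*(-0.078516) + 0*(-3.552993) + 5*2.56108 = 15.059


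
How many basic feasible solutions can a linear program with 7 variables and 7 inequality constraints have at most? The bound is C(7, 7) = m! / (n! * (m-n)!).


Each vertex corresponds to some choice of n active constraints out of m, so the number of vertices is at most C(m, n) = m! / (n!(m-n)!).
m = 7, n = 7
Numerator: 7 * 6 * 5 * 4 * 3 * 2 * 1
Denominator: 7! = 5040
C(7, 7) = 1


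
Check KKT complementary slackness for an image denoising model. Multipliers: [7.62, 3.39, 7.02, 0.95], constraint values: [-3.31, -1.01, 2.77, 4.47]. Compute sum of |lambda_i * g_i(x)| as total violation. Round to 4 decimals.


KKT complementary slackness check:
lambda_1 * g_1 = 7.62 * -3.31 = -25.2222
lambda_2 * g_2 = 3.39 * -1.01 = -3.4239
lambda_3 * g_3 = 7.02 * 2.77 = 19.4454
lambda_4 * g_4 = 0.95 * 4.47 = 4.2465
Total violation = 25.2222 + 3.4239 + 19.4454 + 4.2465 = 52.338


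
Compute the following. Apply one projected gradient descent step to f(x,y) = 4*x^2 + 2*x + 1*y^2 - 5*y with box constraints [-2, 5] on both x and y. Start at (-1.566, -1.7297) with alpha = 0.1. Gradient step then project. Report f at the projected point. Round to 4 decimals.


Step 1: Compute gradient at (-1.566, -1.7297).
grad_x = 2*4*-1.566 + 2 = -10.528
grad_y = 2*1*-1.7297 - 5 = -8.4594
Step 2: Gradient step.
x_raw = -1.566 - 0.1*-10.528 = -0.5132
y_raw = -1.7297 - 0.1*-8.4594 = -0.8838
Step 3: Project onto [-2, 5].
x_proj = clip(-0.5132) = -0.5132
y_proj = clip(-0.8838) = -0.8838
Step 4: Evaluate f.
f(-0.5132, -0.8838) = 5.2269


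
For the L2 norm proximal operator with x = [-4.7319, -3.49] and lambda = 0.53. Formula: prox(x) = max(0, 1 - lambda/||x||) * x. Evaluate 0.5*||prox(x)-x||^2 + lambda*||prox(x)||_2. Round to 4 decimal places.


Step 1: Compute ||x||.
||x|| = 5.8797
Step 2: Compute scaling factor.
scale = max(0, 1 - 0.53/5.8797) = 0.9099
Step 3: prox(x) = [-4.3054, -3.1754]
||prox(x)|| = 5.3497
Step 4: Proximal objective.
0.5*||prox-x||^2 = 0.1405
lambda*||prox|| = 2.8353
Total = 2.9758


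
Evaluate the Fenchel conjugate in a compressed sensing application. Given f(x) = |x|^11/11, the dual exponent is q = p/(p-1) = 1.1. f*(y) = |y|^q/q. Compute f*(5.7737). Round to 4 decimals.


The conjugate exponent q satisfies 1/p + 1/q = 1.
p = 11, so q = 11/(11 - 1) = 1.1
|y|^q = 5.7737^1.1 = 6.8802
f*(5.7737) = 6.8802 / 1.1 = 6.2547


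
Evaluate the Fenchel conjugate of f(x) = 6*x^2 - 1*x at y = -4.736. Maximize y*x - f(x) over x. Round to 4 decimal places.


f*(y) = sup_x {y*x - a*x^2 - b*x} = sup_x {(y-b)*x - a*x^2}
FOC: (y - b) - 2a*x = 0 => x* = (y - b)/(2a)
x* = (-4.736 + 1)/(2*6) = -0.3113
f*(-4.736) = (y-b)^2/(4a) = (-4.736 + 1)^2/(4*6)
= 13.9577/24 = 0.5816


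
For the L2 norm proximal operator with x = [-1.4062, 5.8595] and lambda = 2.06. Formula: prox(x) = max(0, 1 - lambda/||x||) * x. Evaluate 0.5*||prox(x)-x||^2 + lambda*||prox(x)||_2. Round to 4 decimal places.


Step 1: Compute ||x||.
||x|| = 6.0259
Step 2: Compute scaling factor.
scale = max(0, 1 - 2.06/6.0259) = 0.6581
Step 3: prox(x) = [-0.9255, 3.8564]
||prox(x)|| = 3.9659
Step 4: Proximal objective.
0.5*||prox-x||^2 = 2.1218
lambda*||prox|| = 8.1698
Total = 10.2915


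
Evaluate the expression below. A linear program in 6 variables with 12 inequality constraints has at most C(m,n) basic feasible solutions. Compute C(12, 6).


Each vertex corresponds to some choice of n active constraints out of m, so the number of vertices is at most C(m, n) = m! / (n!(m-n)!).
m = 12, n = 6
Numerator: 12 * 11 * 10 * 9 * 8 * 7
Denominator: 6! = 720
C(12, 6) = 924


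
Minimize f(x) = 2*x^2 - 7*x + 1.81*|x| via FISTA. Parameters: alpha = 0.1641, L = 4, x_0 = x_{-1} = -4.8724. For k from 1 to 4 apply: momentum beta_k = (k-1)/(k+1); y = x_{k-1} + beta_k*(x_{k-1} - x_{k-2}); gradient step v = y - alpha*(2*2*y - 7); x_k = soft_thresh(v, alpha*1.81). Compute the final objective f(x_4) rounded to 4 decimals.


FISTA on f(x) = 2*x^2 - 7*x + 1.81*|x|
L = 4, alpha = 0.1641
Iteration 1: beta = 0.0, y = -4.8724 + 0.0*(-4.8724 + 4.8724) = -4.8724
  grad(y) = -26.4896, v = y - alpha*grad = -0.5255
  prox(v) = soft_thresh(-0.5255, 0.297) = -0.2284
Iteration 2: beta = 0.3333, y = -0.2284 + 0.3333*(-0.2284 + 4.8724) = 1.3196
  grad(y) = -1.7218, v = y - alpha*grad = 1.6021
  prox(v) = soft_thresh(1.6021, 0.297) = 1.3051
Iteration 3: beta = 0.5, y = 1.3051 + 0.5*(1.3051 + 0.2284) = 2.0718
  grad(y) = 1.2873, v = y - alpha*grad = 1.8606
  prox(v) = soft_thresh(1.8606, 0.297) = 1.5636
Iteration 4: beta = 0.6, y = 1.5636 + 0.6*(1.5636 - 1.3051) = 1.7187
  grad(y) = -0.1254, v = y - alpha*grad = 1.7392
  prox(v) = soft_thresh(1.7392, 0.297) = 1.4422
f(x_4) = 2*1.4422^2 - 7*1.4422 + 1.81*|1.4422| = -3.3251
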